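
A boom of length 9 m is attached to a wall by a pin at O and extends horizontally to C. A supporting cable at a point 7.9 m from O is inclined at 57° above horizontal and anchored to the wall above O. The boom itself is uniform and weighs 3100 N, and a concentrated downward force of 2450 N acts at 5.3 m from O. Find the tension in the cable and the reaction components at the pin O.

ΣM about O: T·sin57°·7.9 − 3100·4.5 − 2450·5.3 = 0 → T = 26935/(7.9·0.838671) = 4065.35 ≈ 4065 N.
ΣF_x = 0: O_x − T·cos57° = 0 → O_x = 4065.35 × 0.544639 = 2214 N.
ΣF_y = 0: O_y + T·sin57° − 3100 − 2450 = 0 → O_y = 5550 − 4065.35 × 0.838671 = 2141 N.

T = 4065 N, O_x = 2214 N, O_y = 2141 N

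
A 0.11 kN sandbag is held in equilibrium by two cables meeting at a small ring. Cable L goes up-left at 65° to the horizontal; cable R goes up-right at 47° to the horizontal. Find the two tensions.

T_L = 0.08091 kN, T_R = 0.05014 kN

ΣF_x = 0: −T_L·cos65° + T_R·cos47° = 0 → T_R = 0.619676·T_L.
ΣF_y = 0: T_L·sin65° + T_R·sin47° = 0.11.
Substitute: T_L·(0.906308 + 0.619676·0.731354) = 0.11 → T_L = 0.0809115 ≈ 0.08091 kN.
Then T_R = 0.619676 × 0.0809115 = 0.05014 kN.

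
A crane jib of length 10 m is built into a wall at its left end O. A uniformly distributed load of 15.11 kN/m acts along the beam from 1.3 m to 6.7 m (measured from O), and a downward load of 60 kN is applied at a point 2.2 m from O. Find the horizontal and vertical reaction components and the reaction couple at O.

O_x = 0, O_y = 141.6 kN, M_O = 458.4 kN·m

Resultant of the distributed load: 15.11 × 5.4 = 81.594 kN at 4 m from O.
ΣF_x = 0: O_x = 0.
ΣF_y = 0: O_y − 15.11·5.4 − 60 = 0 → O_y = 141.6 kN.
ΣM about O: M_O − (15.11·5.4)·4 − 60·2.2 = 0 → M_O = 458.4 kN·m.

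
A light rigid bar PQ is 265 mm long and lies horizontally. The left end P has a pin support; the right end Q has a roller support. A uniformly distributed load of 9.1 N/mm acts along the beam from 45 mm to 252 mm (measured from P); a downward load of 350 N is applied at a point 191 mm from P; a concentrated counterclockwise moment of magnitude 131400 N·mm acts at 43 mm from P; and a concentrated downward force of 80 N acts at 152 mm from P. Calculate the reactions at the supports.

P_x = 0, P_y = 1456 N, Q_y = 857.9 N

Resultant of the distributed load: 9.1 × 207 = 1883.7 N at 148.5 mm from P.
Taking moments about P: Q_y·265 − (9.1·207)·148.5 − 350·191 + 131400 − 80·152 = 0 → Q_y = 227339.45/265 = 857.885 ≈ 857.9 N.
ΣF_y = 0: P_y + 857.885 − 9.1·207 − 350 − 80 = 0 → P_y = 1456 N.
ΣF_x = 0: no horizontal applied forces, so P_x = 0.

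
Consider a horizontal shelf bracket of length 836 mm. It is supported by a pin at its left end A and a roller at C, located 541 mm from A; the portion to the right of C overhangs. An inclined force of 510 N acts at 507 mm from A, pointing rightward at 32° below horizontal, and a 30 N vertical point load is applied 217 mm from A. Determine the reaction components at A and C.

A_x = -432.5 N, A_y = 34.95 N, C_y = 265.3 N

Taking moments about A: C_y·541 − 510·sin32°·507 − 30·217 = 0 → C_y = 143531/541 = 265.307 ≈ 265.3 N.
ΣF_y = 0: A_y + 265.307 − 510·sin32° − 30 = 0 → A_y = 34.95 N.
ΣF_x = 0: A_x + 510·cos32° = 0 → A_x = -432.5 N.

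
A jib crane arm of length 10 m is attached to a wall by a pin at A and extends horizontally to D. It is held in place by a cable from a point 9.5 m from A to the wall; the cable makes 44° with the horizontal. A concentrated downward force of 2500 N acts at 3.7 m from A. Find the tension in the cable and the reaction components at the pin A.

T = 1402 N, A_x = 1008 N, A_y = 1526 N

ΣM about A: T·sin44°·9.5 − 2500·3.7 = 0 → T = 9250/(9.5·0.694658) = 1401.67 ≈ 1402 N.
ΣF_x = 0: A_x − T·cos44° = 0 → A_x = 1401.67 × 0.71934 = 1008 N.
ΣF_y = 0: A_y + T·sin44° − 2500 = 0 → A_y = 2500 − 1401.67 × 0.694658 = 1526 N.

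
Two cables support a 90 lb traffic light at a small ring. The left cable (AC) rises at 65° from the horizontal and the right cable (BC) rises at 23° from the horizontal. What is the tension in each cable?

ΣF_x = 0: −T_AC·cos65° + T_BC·cos23° = 0 → T_BC = 0.459116·T_AC.
ΣF_y = 0: T_AC·sin65° + T_BC·sin23° = 90.
Substitute: T_AC·(0.906308 + 0.459116·0.390731) = 90 → T_AC = 82.8959 ≈ 82.90 lb.
Then T_BC = 0.459116 × 82.8959 = 38.06 lb.

T_AC = 82.90 lb, T_BC = 38.06 lb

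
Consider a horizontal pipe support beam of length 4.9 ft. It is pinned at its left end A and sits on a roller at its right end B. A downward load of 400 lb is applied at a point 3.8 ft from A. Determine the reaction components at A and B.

A_x = 0, A_y = 89.80 lb, B_y = 310.2 lb

Taking moments about A: B_y·4.9 − 400·3.8 = 0 → B_y = 1520/4.9 = 310.204 ≈ 310.2 lb.
ΣF_y = 0: A_y + 310.204 − 400 = 0 → A_y = 89.80 lb.
ΣF_x = 0: no horizontal applied forces, so A_x = 0.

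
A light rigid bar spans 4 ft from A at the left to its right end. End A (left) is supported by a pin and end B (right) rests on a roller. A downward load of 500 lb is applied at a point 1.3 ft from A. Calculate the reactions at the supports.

A_x = 0, A_y = 337.5 lb, B_y = 162.5 lb

Taking moments about A: B_y·4 − 500·1.3 = 0 → B_y = 650/4 = 162.5 lb.
ΣF_y = 0: A_y + 162.5 − 500 = 0 → A_y = 337.5 lb.
ΣF_x = 0: no horizontal applied forces, so A_x = 0.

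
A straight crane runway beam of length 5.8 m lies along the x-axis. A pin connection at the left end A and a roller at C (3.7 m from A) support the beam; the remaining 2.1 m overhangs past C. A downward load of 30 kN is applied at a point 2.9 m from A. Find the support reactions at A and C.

Taking moments about A: C_y·3.7 − 30·2.9 = 0 → C_y = 87/3.7 = 23.5135 ≈ 23.51 kN.
ΣF_y = 0: A_y + 23.5135 − 30 = 0 → A_y = 6.486 kN.
ΣF_x = 0: no horizontal applied forces, so A_x = 0.

A_x = 0, A_y = 6.486 kN, C_y = 23.51 kN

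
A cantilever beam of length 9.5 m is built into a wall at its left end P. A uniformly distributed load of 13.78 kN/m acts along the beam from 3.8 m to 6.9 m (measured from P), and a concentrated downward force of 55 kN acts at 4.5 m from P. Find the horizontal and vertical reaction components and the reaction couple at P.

Resultant of the distributed load: 13.78 × 3.1 = 42.718 kN at 5.35 m from P.
ΣF_x = 0: P_x = 0.
ΣF_y = 0: P_y − 13.78·3.1 − 55 = 0 → P_y = 97.72 kN.
ΣM about P: M_P − (13.78·3.1)·5.35 − 55·4.5 = 0 → M_P = 476.0 kN·m.

P_x = 0, P_y = 97.72 kN, M_P = 476.0 kN·m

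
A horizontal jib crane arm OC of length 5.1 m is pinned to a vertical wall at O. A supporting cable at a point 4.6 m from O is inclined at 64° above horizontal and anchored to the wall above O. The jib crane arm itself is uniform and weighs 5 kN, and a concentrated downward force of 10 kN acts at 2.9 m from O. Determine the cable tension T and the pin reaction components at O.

ΣM about O: T·sin64°·4.6 − 5·2.55 − 10·2.9 = 0 → T = 41.75/(4.6·0.898794) = 10.0981 ≈ 10.10 kN.
ΣF_x = 0: O_x − T·cos64° = 0 → O_x = 10.0981 × 0.438371 = 4.427 kN.
ΣF_y = 0: O_y + T·sin64° − 5 − 10 = 0 → O_y = 15 − 10.0981 × 0.898794 = 5.924 kN.

T = 10.10 kN, O_x = 4.427 kN, O_y = 5.924 kN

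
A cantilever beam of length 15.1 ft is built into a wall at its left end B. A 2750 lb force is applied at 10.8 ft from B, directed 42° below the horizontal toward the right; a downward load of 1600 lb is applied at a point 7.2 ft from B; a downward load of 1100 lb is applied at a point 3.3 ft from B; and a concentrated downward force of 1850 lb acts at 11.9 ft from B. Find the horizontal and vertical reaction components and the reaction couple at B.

ΣF_x = 0: B_x + 2750·cos42° = 0 → B_x = -2044 lb.
ΣF_y = 0: B_y − 2750·sin42° − 1600 − 1100 − 1850 = 0 → B_y = 6390 lb.
ΣM about B: M_B − 2750·sin42°·10.8 − 1600·7.2 − 1100·3.3 − 1850·11.9 = 0 → M_B = 57040 lb·ft.

B_x = -2044 lb, B_y = 6390 lb, M_B = 57040 lb·ft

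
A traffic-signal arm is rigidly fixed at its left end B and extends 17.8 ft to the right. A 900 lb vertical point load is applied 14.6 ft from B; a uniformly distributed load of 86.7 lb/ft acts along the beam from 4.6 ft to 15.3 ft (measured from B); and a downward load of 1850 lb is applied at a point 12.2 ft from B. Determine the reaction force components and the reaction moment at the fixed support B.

Resultant of the distributed load: 86.7 × 10.7 = 927.69 lb at 9.95 ft from B.
ΣF_x = 0: B_x = 0.
ΣF_y = 0: B_y − 900 − 86.7·10.7 − 1850 = 0 → B_y = 3678 lb.
ΣM about B: M_B − 900·14.6 − (86.7·10.7)·9.95 − 1850·12.2 = 0 → M_B = 44940 lb·ft.

B_x = 0, B_y = 3678 lb, M_B = 44940 lb·ft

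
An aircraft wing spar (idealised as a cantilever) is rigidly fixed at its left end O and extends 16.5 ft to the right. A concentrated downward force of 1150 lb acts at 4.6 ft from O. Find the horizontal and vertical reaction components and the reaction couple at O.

ΣF_x = 0: O_x = 0.
ΣF_y = 0: O_y − 1150 = 0 → O_y = 1150 lb.
ΣM about O: M_O − 1150·4.6 = 0 → M_O = 5290 lb·ft.

O_x = 0, O_y = 1150 lb, M_O = 5290 lb·ft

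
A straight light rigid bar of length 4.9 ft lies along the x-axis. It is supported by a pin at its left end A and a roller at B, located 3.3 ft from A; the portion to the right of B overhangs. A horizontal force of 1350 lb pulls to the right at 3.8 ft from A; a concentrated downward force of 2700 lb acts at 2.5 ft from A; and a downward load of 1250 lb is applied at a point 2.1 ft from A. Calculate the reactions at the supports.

Moments about A: B_y·3.3 − 2700·2.5 − 1250·2.1 = 0 → B_y = 9375/3.3 = 2840.91 ≈ 2841 lb.
ΣF_y = 0: A_y + 2840.91 − 2700 − 1250 = 0 → A_y = 1109 lb.
ΣF_x = 0: A_x + 1350 = 0 → A_x = -1350 lb.

A_x = -1350 lb, A_y = 1109 lb, B_y = 2841 lb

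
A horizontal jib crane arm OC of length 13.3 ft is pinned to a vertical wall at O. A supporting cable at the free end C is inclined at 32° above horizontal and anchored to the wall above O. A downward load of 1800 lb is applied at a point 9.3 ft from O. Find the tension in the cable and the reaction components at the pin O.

ΣM about O: T·sin32°·13.3 − 1800·9.3 = 0 → T = 16740/(13.3·0.529919) = 2375.17 ≈ 2375 lb.
ΣF_x = 0: O_x − T·cos32° = 0 → O_x = 2375.17 × 0.848048 = 2014 lb.
ΣF_y = 0: O_y + T·sin32° − 1800 = 0 → O_y = 1800 − 2375.17 × 0.529919 = 541.4 lb.

T = 2375 lb, O_x = 2014 lb, O_y = 541.4 lb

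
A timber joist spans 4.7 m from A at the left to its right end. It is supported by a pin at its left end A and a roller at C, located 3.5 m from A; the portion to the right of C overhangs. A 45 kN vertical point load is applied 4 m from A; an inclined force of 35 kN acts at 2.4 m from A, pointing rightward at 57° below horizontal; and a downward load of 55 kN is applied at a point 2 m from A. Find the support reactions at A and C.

A_x = -19.06 kN, A_y = 26.37 kN, C_y = 103.0 kN

ΣM about A: C_y·3.5 − 45·4 − 35·sin57°·2.4 − 55·2 = 0 → C_y = 360.448/3.5 = 102.985 ≈ 103.0 kN.
ΣF_y = 0: A_y + 102.985 − 45 − 35·sin57° − 55 = 0 → A_y = 26.37 kN.
ΣF_x = 0: A_x + 35·cos57° = 0 → A_x = -19.06 kN.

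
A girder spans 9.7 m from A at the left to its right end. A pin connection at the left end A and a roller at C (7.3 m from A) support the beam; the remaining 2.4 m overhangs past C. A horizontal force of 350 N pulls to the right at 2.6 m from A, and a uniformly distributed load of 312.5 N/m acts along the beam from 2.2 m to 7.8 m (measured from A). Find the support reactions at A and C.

A_x = -350.0 N, A_y = 551.4 N, C_y = 1199 N

Resultant of the distributed load: 312.5 × 5.6 = 1750 N at 5 m from A.
ΣM about A: C_y·7.3 − (312.5·5.6)·5 = 0 → C_y = 8750/7.3 = 1198.63 ≈ 1199 N.
ΣF_y = 0: A_y + 1198.63 − 312.5·5.6 = 0 → A_y = 551.4 N.
ΣF_x = 0: A_x + 350 = 0 → A_x = -350.0 N.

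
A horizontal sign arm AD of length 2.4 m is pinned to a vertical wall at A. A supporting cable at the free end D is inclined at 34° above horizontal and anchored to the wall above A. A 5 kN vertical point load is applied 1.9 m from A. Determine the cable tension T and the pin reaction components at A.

T = 7.079 kN, A_x = 5.868 kN, A_y = 1.042 kN

ΣM about A: T·sin34°·2.4 − 5·1.9 = 0 → T = 9.5/(2.4·0.559193) = 7.07865 ≈ 7.079 kN.
ΣF_x = 0: A_x − T·cos34° = 0 → A_x = 7.07865 × 0.829038 = 5.868 kN.
ΣF_y = 0: A_y + T·sin34° − 5 = 0 → A_y = 5 − 7.07865 × 0.559193 = 1.042 kN.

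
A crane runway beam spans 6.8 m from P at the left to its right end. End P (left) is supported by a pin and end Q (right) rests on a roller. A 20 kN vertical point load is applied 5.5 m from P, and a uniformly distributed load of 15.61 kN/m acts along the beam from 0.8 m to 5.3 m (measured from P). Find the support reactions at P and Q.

Resultant of the distributed load: 15.61 × 4.5 = 70.245 kN at 3.05 m from P.
Moments about P: Q_y·6.8 − 20·5.5 − (15.61·4.5)·3.05 = 0 → Q_y = 324.24725/6.8 = 47.6834 ≈ 47.68 kN.
ΣF_y = 0: P_y + 47.6834 − 20 − 15.61·4.5 = 0 → P_y = 42.56 kN.
ΣF_x = 0: no horizontal applied forces, so P_x = 0.

P_x = 0, P_y = 42.56 kN, Q_y = 47.68 kN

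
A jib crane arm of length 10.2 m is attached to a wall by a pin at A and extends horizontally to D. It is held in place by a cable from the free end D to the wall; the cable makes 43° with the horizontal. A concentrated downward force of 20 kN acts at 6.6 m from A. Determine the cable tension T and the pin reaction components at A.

T = 18.98 kN, A_x = 13.88 kN, A_y = 7.059 kN

ΣM about A: T·sin43°·10.2 − 20·6.6 = 0 → T = 132/(10.2·0.681998) = 18.9754 ≈ 18.98 kN.
ΣF_x = 0: A_x − T·cos43° = 0 → A_x = 18.9754 × 0.731354 = 13.88 kN.
ΣF_y = 0: A_y + T·sin43° − 20 = 0 → A_y = 20 − 18.9754 × 0.681998 = 7.059 kN.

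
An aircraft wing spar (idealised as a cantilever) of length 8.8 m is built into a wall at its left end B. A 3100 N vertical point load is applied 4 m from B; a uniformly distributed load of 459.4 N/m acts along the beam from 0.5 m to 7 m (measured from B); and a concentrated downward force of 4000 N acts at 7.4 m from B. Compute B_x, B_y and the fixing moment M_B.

B_x = 0, B_y = 10090 N, M_B = 53200 N·m

Resultant of the distributed load: 459.4 × 6.5 = 2986.1 N at 3.75 m from B.
ΣF_x = 0: B_x = 0.
ΣF_y = 0: B_y − 3100 − 459.4·6.5 − 4000 = 0 → B_y = 10090 N.
ΣM about B: M_B − 3100·4 − (459.4·6.5)·3.75 − 4000·7.4 = 0 → M_B = 53200 N·m.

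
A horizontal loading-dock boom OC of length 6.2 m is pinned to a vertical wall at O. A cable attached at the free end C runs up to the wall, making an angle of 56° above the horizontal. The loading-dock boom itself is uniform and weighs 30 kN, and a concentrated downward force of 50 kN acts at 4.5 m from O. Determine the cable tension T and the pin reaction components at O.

ΣM about O: T·sin56°·6.2 − 30·3.1 − 50·4.5 = 0 → T = 318/(6.2·0.829038) = 61.8673 ≈ 61.87 kN.
ΣF_x = 0: O_x − T·cos56° = 0 → O_x = 61.8673 × 0.559193 = 34.60 kN.
ΣF_y = 0: O_y + T·sin56° − 30 − 50 = 0 → O_y = 80 − 61.8673 × 0.829038 = 28.71 kN.

T = 61.87 kN, O_x = 34.60 kN, O_y = 28.71 kN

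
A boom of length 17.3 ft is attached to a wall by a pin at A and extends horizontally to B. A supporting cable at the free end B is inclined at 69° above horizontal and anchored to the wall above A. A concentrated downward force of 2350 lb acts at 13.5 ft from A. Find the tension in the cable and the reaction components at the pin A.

ΣM about A: T·sin69°·17.3 − 2350·13.5 = 0 → T = 31725/(17.3·0.93358) = 1964.28 ≈ 1964 lb.
ΣF_x = 0: A_x − T·cos69° = 0 → A_x = 1964.28 × 0.358368 = 703.9 lb.
ΣF_y = 0: A_y + T·sin69° − 2350 = 0 → A_y = 2350 − 1964.28 × 0.93358 = 516.2 lb.

T = 1964 lb, A_x = 703.9 lb, A_y = 516.2 lb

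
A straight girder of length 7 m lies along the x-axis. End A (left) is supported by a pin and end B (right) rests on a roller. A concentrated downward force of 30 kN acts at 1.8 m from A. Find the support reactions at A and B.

A_x = 0, A_y = 22.29 kN, B_y = 7.714 kN

Moments about A: B_y·7 − 30·1.8 = 0 → B_y = 54/7 = 7.71429 ≈ 7.714 kN.
ΣF_y = 0: A_y + 7.71429 − 30 = 0 → A_y = 22.29 kN.
ΣF_x = 0: no horizontal applied forces, so A_x = 0.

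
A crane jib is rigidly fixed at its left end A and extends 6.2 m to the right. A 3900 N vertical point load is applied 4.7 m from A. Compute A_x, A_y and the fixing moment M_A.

A_x = 0, A_y = 3900 N, M_A = 18330 N·m

ΣF_x = 0: A_x = 0.
ΣF_y = 0: A_y − 3900 = 0 → A_y = 3900 N.
ΣM about A: M_A − 3900·4.7 = 0 → M_A = 18330 N·m.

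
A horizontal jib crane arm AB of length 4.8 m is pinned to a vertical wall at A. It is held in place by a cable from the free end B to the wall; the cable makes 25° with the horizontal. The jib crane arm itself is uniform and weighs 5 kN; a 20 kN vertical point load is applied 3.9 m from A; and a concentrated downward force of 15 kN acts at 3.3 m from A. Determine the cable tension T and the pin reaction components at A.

T = 68.77 kN, A_x = 62.32 kN, A_y = 10.94 kN

ΣM about A: T·sin25°·4.8 − 5·2.4 − 20·3.9 − 15·3.3 = 0 → T = 139.5/(4.8·0.422618) = 68.7678 ≈ 68.77 kN.
ΣF_x = 0: A_x − T·cos25° = 0 → A_x = 68.7678 × 0.906308 = 62.32 kN.
ΣF_y = 0: A_y + T·sin25° − 5 − 20 − 15 = 0 → A_y = 40 − 68.7678 × 0.422618 = 10.94 kN.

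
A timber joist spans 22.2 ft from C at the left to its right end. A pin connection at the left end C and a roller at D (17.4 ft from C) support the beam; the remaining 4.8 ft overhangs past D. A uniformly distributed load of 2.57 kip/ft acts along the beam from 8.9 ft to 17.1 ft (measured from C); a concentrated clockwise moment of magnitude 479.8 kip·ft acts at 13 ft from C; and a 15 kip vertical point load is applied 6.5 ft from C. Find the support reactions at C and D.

Resultant of the distributed load: 2.57 × 8.2 = 21.074 kip at 13 ft from C.
Moments about C: D_y·17.4 − (2.57·8.2)·13 − 479.8 − 15·6.5 = 0 → D_y = 851.262/17.4 = 48.9231 ≈ 48.92 kip.
ΣF_y = 0: C_y + 48.9231 − 2.57·8.2 − 15 = 0 → C_y = -12.85 kip.
ΣF_x = 0: no horizontal applied forces, so C_x = 0.

C_x = 0, C_y = -12.85 kip, D_y = 48.92 kip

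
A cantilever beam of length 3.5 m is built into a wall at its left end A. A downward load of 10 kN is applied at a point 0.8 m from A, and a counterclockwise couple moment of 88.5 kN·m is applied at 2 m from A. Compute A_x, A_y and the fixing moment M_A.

ΣF_x = 0: A_x = 0.
ΣF_y = 0: A_y − 10 = 0 → A_y = 10.00 kN.
ΣM about A: M_A − 10·0.8 + 88.5 = 0 → M_A = -80.50 kN·m.

A_x = 0, A_y = 10.00 kN, M_A = -80.50 kN·m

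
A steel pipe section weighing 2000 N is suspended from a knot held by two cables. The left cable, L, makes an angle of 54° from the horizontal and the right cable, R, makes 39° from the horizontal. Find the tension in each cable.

T_L = 1556 N, T_R = 1177 N

ΣF_x = 0: −T_L·cos54° + T_R·cos39° = 0 → T_R = 0.756338·T_L.
ΣF_y = 0: T_L·sin54° + T_R·sin39° = 2000.
Substitute: T_L·(0.809017 + 0.756338·0.62932) = 2000 → T_L = 1556.43 ≈ 1556 N.
Then T_R = 0.756338 × 1556.43 = 1177 N.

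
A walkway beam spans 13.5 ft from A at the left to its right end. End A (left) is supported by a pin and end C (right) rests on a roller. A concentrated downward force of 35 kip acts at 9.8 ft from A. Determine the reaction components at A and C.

A_x = 0, A_y = 9.593 kip, C_y = 25.41 kip

ΣM about A: C_y·13.5 − 35·9.8 = 0 → C_y = 343/13.5 = 25.4074 ≈ 25.41 kip.
ΣF_y = 0: A_y + 25.4074 − 35 = 0 → A_y = 9.593 kip.
ΣF_x = 0: no horizontal applied forces, so A_x = 0.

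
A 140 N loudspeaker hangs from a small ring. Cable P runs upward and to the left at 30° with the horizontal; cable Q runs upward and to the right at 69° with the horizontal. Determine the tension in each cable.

ΣF_x = 0: −T_P·cos30° + T_Q·cos69° = 0 → T_Q = 2.41658·T_P.
ΣF_y = 0: T_P·sin30° + T_Q·sin69° = 140.
Substitute: T_P·(0.5 + 2.41658·0.93358) = 140 → T_P = 50.797 ≈ 50.80 N.
Then T_Q = 2.41658 × 50.797 = 122.8 N.

T_P = 50.80 N, T_Q = 122.8 N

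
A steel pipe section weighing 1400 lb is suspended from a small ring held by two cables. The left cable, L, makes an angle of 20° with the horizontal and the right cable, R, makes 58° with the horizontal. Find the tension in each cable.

ΣF_x = 0: −T_L·cos20° + T_R·cos58° = 0 → T_R = 1.77328·T_L.
ΣF_y = 0: T_L·sin20° + T_R·sin58° = 1400.
Substitute: T_L·(0.34202 + 1.77328·0.848048) = 1400 → T_L = 758.46 ≈ 758.5 lb.
Then T_R = 1.77328 × 758.46 = 1345 lb.

T_L = 758.5 lb, T_R = 1345 lb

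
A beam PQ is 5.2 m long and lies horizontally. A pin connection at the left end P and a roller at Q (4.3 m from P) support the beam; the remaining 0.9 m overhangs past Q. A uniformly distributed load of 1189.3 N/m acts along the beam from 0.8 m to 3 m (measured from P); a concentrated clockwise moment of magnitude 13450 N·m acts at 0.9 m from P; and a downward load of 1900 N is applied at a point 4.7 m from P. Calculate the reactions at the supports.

P_x = 0, P_y = -1844 N, Q_y = 6361 N

Resultant of the distributed load: 1189.3 × 2.2 = 2616.46 N at 1.9 m from P.
Moments about P: Q_y·4.3 − (1189.3·2.2)·1.9 − 13450 − 1900·4.7 = 0 → Q_y = 27351.274/4.3 = 6360.76 ≈ 6361 N.
ΣF_y = 0: P_y + 6360.76 − 1189.3·2.2 − 1900 = 0 → P_y = -1844 N.
ΣF_x = 0: no horizontal applied forces, so P_x = 0.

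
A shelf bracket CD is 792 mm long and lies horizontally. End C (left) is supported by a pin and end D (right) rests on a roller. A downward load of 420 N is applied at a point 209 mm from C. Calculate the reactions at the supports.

Moments about C: D_y·792 − 420·209 = 0 → D_y = 87780/792 = 110.833 ≈ 110.8 N.
ΣF_y = 0: C_y + 110.833 − 420 = 0 → C_y = 309.2 N.
ΣF_x = 0: no horizontal applied forces, so C_x = 0.

C_x = 0, C_y = 309.2 N, D_y = 110.8 N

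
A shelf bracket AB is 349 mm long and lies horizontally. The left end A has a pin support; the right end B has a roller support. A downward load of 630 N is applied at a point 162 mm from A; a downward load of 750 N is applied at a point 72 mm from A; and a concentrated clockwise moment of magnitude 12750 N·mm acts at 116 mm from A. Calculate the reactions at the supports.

ΣM about A: B_y·349 − 630·162 − 750·72 − 12750 = 0 → B_y = 168810/349 = 483.696 ≈ 483.7 N.
ΣF_y = 0: A_y + 483.696 − 630 − 750 = 0 → A_y = 896.3 N.
ΣF_x = 0: no horizontal applied forces, so A_x = 0.

A_x = 0, A_y = 896.3 N, B_y = 483.7 N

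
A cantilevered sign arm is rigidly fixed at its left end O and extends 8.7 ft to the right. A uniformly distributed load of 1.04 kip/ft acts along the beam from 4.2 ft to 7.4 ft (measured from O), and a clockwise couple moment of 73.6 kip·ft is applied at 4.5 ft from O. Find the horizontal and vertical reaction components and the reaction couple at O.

O_x = 0, O_y = 3.328 kip, M_O = 92.90 kip·ft

Resultant of the distributed load: 1.04 × 3.2 = 3.328 kip at 5.8 ft from O.
ΣF_x = 0: O_x = 0.
ΣF_y = 0: O_y − 1.04·3.2 = 0 → O_y = 3.328 kip.
ΣM about O: M_O − (1.04·3.2)·5.8 − 73.6 = 0 → M_O = 92.90 kip·ft.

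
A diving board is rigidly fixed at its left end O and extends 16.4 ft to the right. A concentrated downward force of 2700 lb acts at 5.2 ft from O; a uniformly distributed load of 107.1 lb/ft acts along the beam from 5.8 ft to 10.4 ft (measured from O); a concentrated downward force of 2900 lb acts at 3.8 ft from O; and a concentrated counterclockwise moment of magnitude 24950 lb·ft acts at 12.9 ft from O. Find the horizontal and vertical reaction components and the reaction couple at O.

O_x = 0, O_y = 6093 lb, M_O = 4101 lb·ft

Resultant of the distributed load: 107.1 × 4.6 = 492.66 lb at 8.1 ft from O.
ΣF_x = 0: O_x = 0.
ΣF_y = 0: O_y − 2700 − 107.1·4.6 − 2900 = 0 → O_y = 6093 lb.
ΣM about O: M_O − 2700·5.2 − (107.1·4.6)·8.1 − 2900·3.8 + 24950 = 0 → M_O = 4101 lb·ft.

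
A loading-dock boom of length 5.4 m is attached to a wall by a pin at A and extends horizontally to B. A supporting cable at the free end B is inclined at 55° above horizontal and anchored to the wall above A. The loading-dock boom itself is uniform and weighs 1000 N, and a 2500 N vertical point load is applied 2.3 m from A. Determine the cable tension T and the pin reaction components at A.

T = 1910 N, A_x = 1096 N, A_y = 1935 N

ΣM about A: T·sin55°·5.4 − 1000·2.7 − 2500·2.3 = 0 → T = 8450/(5.4·0.819152) = 1910.29 ≈ 1910 N.
ΣF_x = 0: A_x − T·cos55° = 0 → A_x = 1910.29 × 0.573576 = 1096 N.
ΣF_y = 0: A_y + T·sin55° − 1000 − 2500 = 0 → A_y = 3500 − 1910.29 × 0.819152 = 1935 N.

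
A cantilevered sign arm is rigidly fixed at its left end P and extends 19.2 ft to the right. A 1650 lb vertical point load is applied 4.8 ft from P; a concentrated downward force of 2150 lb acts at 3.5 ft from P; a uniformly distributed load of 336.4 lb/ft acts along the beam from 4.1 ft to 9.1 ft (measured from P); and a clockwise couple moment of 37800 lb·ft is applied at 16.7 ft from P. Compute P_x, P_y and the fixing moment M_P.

Resultant of the distributed load: 336.4 × 5 = 1682 lb at 6.6 ft from P.
ΣF_x = 0: P_x = 0.
ΣF_y = 0: P_y − 1650 − 2150 − 336.4·5 = 0 → P_y = 5482 lb.
ΣM about P: M_P − 1650·4.8 − 2150·3.5 − (336.4·5)·6.6 − 37800 = 0 → M_P = 64350 lb·ft.

P_x = 0, P_y = 5482 lb, M_P = 64350 lb·ft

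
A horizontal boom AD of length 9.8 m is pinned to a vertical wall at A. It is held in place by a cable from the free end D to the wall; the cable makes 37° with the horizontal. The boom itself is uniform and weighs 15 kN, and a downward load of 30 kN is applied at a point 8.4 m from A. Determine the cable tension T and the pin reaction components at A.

T = 55.19 kN, A_x = 44.08 kN, A_y = 11.79 kN

ΣM about A: T·sin37°·9.8 − 15·4.9 − 30·8.4 = 0 → T = 325.5/(9.8·0.601815) = 55.1902 ≈ 55.19 kN.
ΣF_x = 0: A_x − T·cos37° = 0 → A_x = 55.1902 × 0.798636 = 44.08 kN.
ΣF_y = 0: A_y + T·sin37° − 15 − 30 = 0 → A_y = 45 − 55.1902 × 0.601815 = 11.79 kN.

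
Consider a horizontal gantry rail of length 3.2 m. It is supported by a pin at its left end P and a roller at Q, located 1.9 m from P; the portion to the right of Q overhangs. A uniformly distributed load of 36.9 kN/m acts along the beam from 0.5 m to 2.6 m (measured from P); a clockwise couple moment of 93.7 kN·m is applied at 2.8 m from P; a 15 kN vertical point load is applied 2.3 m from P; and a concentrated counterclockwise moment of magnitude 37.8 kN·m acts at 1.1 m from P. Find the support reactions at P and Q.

Resultant of the distributed load: 36.9 × 2.1 = 77.49 kN at 1.55 m from P.
ΣM about P: Q_y·1.9 − (36.9·2.1)·1.55 − 93.7 − 15·2.3 + 37.8 = 0 → Q_y = 210.5095/1.9 = 110.794 ≈ 110.8 kN.
ΣF_y = 0: P_y + 110.794 − 36.9·2.1 − 15 = 0 → P_y = -18.30 kN.
ΣF_x = 0: no horizontal applied forces, so P_x = 0.

P_x = 0, P_y = -18.30 kN, Q_y = 110.8 kN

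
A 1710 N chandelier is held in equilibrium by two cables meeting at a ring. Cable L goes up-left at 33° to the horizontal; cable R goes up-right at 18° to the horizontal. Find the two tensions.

ΣF_x = 0: −T_L·cos33° + T_R·cos18° = 0 → T_R = 0.88183·T_L.
ΣF_y = 0: T_L·sin33° + T_R·sin18° = 1710.
Substitute: T_L·(0.544639 + 0.88183·0.309017) = 1710 → T_L = 2092.67 ≈ 2093 N.
Then T_R = 0.88183 × 2092.67 = 1845 N.

T_L = 2093 N, T_R = 1845 N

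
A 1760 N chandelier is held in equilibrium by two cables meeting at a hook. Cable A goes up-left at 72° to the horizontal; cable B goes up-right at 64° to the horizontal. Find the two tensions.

ΣF_x = 0: −T_A·cos72° + T_B·cos64° = 0 → T_B = 0.704921·T_A.
ΣF_y = 0: T_A·sin72° + T_B·sin64° = 1760.
Substitute: T_A·(0.951057 + 0.704921·0.898794) = 1760 → T_A = 1110.67 ≈ 1111 N.
Then T_B = 0.704921 × 1110.67 = 782.9 N.

T_A = 1111 N, T_B = 782.9 N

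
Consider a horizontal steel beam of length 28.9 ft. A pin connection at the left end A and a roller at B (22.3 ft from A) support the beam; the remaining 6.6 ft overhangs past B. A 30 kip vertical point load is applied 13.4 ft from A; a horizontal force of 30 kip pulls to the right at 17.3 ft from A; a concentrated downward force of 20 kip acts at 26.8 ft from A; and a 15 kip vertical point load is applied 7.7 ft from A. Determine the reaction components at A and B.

A_x = -30.00 kip, A_y = 17.76 kip, B_y = 47.24 kip

ΣM about A: B_y·22.3 − 30·13.4 − 20·26.8 − 15·7.7 = 0 → B_y = 1053.5/22.3 = 47.2422 ≈ 47.24 kip.
ΣF_y = 0: A_y + 47.2422 − 30 − 20 − 15 = 0 → A_y = 17.76 kip.
ΣF_x = 0: A_x + 30 = 0 → A_x = -30.00 kip.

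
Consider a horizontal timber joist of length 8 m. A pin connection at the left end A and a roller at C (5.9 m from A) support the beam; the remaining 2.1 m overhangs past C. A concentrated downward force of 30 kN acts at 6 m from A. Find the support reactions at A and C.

Moments about A: C_y·5.9 − 30·6 = 0 → C_y = 180/5.9 = 30.5085 ≈ 30.51 kN.
ΣF_y = 0: A_y + 30.5085 − 30 = 0 → A_y = -0.5085 kN.
ΣF_x = 0: no horizontal applied forces, so A_x = 0.

A_x = 0, A_y = -0.5085 kN, C_y = 30.51 kN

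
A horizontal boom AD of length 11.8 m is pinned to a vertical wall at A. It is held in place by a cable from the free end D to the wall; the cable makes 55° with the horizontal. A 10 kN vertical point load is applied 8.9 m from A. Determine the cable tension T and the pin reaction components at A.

T = 9.208 kN, A_x = 5.281 kN, A_y = 2.458 kN

ΣM about A: T·sin55°·11.8 − 10·8.9 = 0 → T = 89/(11.8·0.819152) = 9.20754 ≈ 9.208 kN.
ΣF_x = 0: A_x − T·cos55° = 0 → A_x = 9.20754 × 0.573576 = 5.281 kN.
ΣF_y = 0: A_y + T·sin55° − 10 = 0 → A_y = 10 − 9.20754 × 0.819152 = 2.458 kN.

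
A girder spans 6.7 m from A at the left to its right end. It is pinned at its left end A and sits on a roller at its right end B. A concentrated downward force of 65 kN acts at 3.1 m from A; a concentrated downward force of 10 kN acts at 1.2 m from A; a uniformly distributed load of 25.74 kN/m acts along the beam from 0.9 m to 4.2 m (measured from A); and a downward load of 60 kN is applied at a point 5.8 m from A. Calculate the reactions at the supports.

A_x = 0, A_y = 103.8 kN, B_y = 116.1 kN

Resultant of the distributed load: 25.74 × 3.3 = 84.942 kN at 2.55 m from A.
Taking moments about A: B_y·6.7 − 65·3.1 − 10·1.2 − (25.74·3.3)·2.55 − 60·5.8 = 0 → B_y = 778.1021/6.7 = 116.135 ≈ 116.1 kN.
ΣF_y = 0: A_y + 116.135 − 65 − 10 − 25.74·3.3 − 60 = 0 → A_y = 103.8 kN.
ΣF_x = 0: no horizontal applied forces, so A_x = 0.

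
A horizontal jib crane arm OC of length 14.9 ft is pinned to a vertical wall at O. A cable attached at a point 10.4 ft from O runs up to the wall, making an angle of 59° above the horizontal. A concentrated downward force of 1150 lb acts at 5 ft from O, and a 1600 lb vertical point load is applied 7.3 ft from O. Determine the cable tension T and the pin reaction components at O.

T = 1955 lb, O_x = 1007 lb, O_y = 1074 lb

ΣM about O: T·sin59°·10.4 − 1150·5 − 1600·7.3 = 0 → T = 17430/(10.4·0.857167) = 1955.23 ≈ 1955 lb.
ΣF_x = 0: O_x − T·cos59° = 0 → O_x = 1955.23 × 0.515038 = 1007 lb.
ΣF_y = 0: O_y + T·sin59° − 1150 − 1600 = 0 → O_y = 2750 − 1955.23 × 0.857167 = 1074 lb.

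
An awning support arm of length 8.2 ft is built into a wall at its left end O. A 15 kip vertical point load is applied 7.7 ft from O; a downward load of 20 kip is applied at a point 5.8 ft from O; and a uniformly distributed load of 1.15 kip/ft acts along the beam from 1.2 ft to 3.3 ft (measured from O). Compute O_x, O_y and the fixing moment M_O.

O_x = 0, O_y = 37.41 kip, M_O = 236.9 kip·ft

Resultant of the distributed load: 1.15 × 2.1 = 2.415 kip at 2.25 ft from O.
ΣF_x = 0: O_x = 0.
ΣF_y = 0: O_y − 15 − 20 − 1.15·2.1 = 0 → O_y = 37.41 kip.
ΣM about O: M_O − 15·7.7 − 20·5.8 − (1.15·2.1)·2.25 = 0 → M_O = 236.9 kip·ft.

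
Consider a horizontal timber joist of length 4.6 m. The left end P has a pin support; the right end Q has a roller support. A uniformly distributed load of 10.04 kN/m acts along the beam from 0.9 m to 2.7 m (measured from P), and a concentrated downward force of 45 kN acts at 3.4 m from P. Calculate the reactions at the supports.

P_x = 0, P_y = 22.74 kN, Q_y = 40.33 kN

Resultant of the distributed load: 10.04 × 1.8 = 18.072 kN at 1.8 m from P.
ΣM about P: Q_y·4.6 − (10.04·1.8)·1.8 − 45·3.4 = 0 → Q_y = 185.5296/4.6 = 40.3325 ≈ 40.33 kN.
ΣF_y = 0: P_y + 40.3325 − 10.04·1.8 − 45 = 0 → P_y = 22.74 kN.
ΣF_x = 0: no horizontal applied forces, so P_x = 0.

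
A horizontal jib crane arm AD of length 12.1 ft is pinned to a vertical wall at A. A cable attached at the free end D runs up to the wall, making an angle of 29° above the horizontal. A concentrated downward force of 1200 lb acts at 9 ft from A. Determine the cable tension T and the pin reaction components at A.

ΣM about A: T·sin29°·12.1 − 1200·9 = 0 → T = 10800/(12.1·0.48481) = 1841.06 ≈ 1841 lb.
ΣF_x = 0: A_x − T·cos29° = 0 → A_x = 1841.06 × 0.87462 = 1610 lb.
ΣF_y = 0: A_y + T·sin29° − 1200 = 0 → A_y = 1200 − 1841.06 × 0.48481 = 307.4 lb.

T = 1841 lb, A_x = 1610 lb, A_y = 307.4 lb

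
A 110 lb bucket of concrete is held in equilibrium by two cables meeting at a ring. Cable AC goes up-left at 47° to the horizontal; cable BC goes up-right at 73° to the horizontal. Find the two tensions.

ΣF_x = 0: −T_AC·cos47° + T_BC·cos73° = 0 → T_BC = 2.33264·T_AC.
ΣF_y = 0: T_AC·sin47° + T_BC·sin73° = 110.
Substitute: T_AC·(0.731354 + 2.33264·0.956305) = 110 → T_AC = 37.1362 ≈ 37.14 lb.
Then T_BC = 2.33264 × 37.1362 = 86.63 lb.

T_AC = 37.14 lb, T_BC = 86.63 lb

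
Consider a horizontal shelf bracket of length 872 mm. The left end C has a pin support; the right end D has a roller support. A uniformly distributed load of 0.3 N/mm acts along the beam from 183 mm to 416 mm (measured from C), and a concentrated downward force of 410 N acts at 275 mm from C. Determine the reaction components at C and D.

Resultant of the distributed load: 0.3 × 233 = 69.9 N at 299.5 mm from C.
ΣM about C: D_y·872 − (0.3·233)·299.5 − 410·275 = 0 → D_y = 133685.05/872 = 153.309 ≈ 153.3 N.
ΣF_y = 0: C_y + 153.309 − 0.3·233 − 410 = 0 → C_y = 326.6 N.
ΣF_x = 0: no horizontal applied forces, so C_x = 0.

C_x = 0, C_y = 326.6 N, D_y = 153.3 N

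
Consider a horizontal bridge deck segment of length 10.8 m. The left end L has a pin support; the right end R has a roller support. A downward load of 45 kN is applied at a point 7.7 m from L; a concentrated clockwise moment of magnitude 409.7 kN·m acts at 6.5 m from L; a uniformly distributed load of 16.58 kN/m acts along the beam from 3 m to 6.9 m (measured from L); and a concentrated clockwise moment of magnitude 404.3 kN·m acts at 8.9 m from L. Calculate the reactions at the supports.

L_x = 0, L_y = -27.43 kN, R_y = 137.1 kN

Resultant of the distributed load: 16.58 × 3.9 = 64.662 kN at 4.95 m from L.
Taking moments about L: R_y·10.8 − 45·7.7 − 409.7 − (16.58·3.9)·4.95 − 404.3 = 0 → R_y = 1480.5769/10.8 = 137.09 ≈ 137.1 kN.
ΣF_y = 0: L_y + 137.09 − 45 − 16.58·3.9 = 0 → L_y = -27.43 kN.
ΣF_x = 0: no horizontal applied forces, so L_x = 0.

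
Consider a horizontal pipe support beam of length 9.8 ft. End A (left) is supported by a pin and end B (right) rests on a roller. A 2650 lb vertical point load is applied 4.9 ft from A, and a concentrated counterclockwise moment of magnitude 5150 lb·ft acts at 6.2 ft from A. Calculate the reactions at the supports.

ΣM about A: B_y·9.8 − 2650·4.9 + 5150 = 0 → B_y = 7835/9.8 = 799.49 ≈ 799.5 lb.
ΣF_y = 0: A_y + 799.49 − 2650 = 0 → A_y = 1851 lb.
ΣF_x = 0: no horizontal applied forces, so A_x = 0.

A_x = 0, A_y = 1851 lb, B_y = 799.5 lb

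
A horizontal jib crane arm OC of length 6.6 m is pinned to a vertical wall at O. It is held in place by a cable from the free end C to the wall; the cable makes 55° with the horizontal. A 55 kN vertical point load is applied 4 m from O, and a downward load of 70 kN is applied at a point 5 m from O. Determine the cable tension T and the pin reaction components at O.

T = 105.4 kN, O_x = 60.47 kN, O_y = 38.64 kN

ΣM about O: T·sin55°·6.6 − 55·4 − 70·5 = 0 → T = 570/(6.6·0.819152) = 105.431 ≈ 105.4 kN.
ΣF_x = 0: O_x − T·cos55° = 0 → O_x = 105.431 × 0.573576 = 60.47 kN.
ΣF_y = 0: O_y + T·sin55° − 55 − 70 = 0 → O_y = 125 − 105.431 × 0.819152 = 38.64 kN.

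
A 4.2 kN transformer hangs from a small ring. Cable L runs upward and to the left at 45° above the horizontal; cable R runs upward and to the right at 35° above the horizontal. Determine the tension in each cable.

T_L = 3.494 kN, T_R = 3.016 kN

ΣF_x = 0: −T_L·cos45° + T_R·cos35° = 0 → T_R = 0.863218·T_L.
ΣF_y = 0: T_L·sin45° + T_R·sin35° = 4.2.
Substitute: T_L·(0.707107 + 0.863218·0.573576) = 4.2 → T_L = 3.49351 ≈ 3.494 kN.
Then T_R = 0.863218 × 3.49351 = 3.016 kN.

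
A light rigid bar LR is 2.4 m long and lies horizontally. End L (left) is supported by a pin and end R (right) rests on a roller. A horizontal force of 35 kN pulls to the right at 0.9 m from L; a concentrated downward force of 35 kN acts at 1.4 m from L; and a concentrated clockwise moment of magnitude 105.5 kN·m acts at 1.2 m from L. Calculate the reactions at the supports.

Taking moments about L: R_y·2.4 − 35·1.4 − 105.5 = 0 → R_y = 154.5/2.4 = 64.375 ≈ 64.38 kN.
ΣF_y = 0: L_y + 64.375 − 35 = 0 → L_y = -29.38 kN.
ΣF_x = 0: L_x + 35 = 0 → L_x = -35.00 kN.

L_x = -35.00 kN, L_y = -29.38 kN, R_y = 64.38 kN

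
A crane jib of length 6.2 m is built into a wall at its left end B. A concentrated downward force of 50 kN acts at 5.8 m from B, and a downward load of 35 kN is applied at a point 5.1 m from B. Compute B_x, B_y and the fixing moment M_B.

B_x = 0, B_y = 85.00 kN, M_B = 468.5 kN·m

ΣF_x = 0: B_x = 0.
ΣF_y = 0: B_y − 50 − 35 = 0 → B_y = 85.00 kN.
ΣM about B: M_B − 50·5.8 − 35·5.1 = 0 → M_B = 468.5 kN·m.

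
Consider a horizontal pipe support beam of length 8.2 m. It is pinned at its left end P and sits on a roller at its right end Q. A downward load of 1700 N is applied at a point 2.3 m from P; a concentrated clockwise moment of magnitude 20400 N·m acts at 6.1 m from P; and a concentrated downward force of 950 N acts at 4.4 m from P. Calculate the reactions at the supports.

P_x = 0, P_y = -824.4 N, Q_y = 3474 N

Taking moments about P: Q_y·8.2 − 1700·2.3 − 20400 − 950·4.4 = 0 → Q_y = 28490/8.2 = 3474.39 ≈ 3474 N.
ΣF_y = 0: P_y + 3474.39 − 1700 − 950 = 0 → P_y = -824.4 N.
ΣF_x = 0: no horizontal applied forces, so P_x = 0.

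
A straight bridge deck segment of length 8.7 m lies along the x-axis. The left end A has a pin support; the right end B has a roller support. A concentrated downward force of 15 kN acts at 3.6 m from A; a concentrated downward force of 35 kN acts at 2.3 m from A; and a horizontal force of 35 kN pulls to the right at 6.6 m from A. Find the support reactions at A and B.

A_x = -35.00 kN, A_y = 34.54 kN, B_y = 15.46 kN

Moments about A: B_y·8.7 − 15·3.6 − 35·2.3 = 0 → B_y = 134.5/8.7 = 15.4598 ≈ 15.46 kN.
ΣF_y = 0: A_y + 15.4598 − 15 − 35 = 0 → A_y = 34.54 kN.
ΣF_x = 0: A_x + 35 = 0 → A_x = -35.00 kN.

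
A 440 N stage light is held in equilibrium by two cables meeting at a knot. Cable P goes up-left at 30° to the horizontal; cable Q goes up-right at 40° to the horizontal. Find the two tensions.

ΣF_x = 0: −T_P·cos30° + T_Q·cos40° = 0 → T_Q = 1.13052·T_P.
ΣF_y = 0: T_P·sin30° + T_Q·sin40° = 440.
Substitute: T_P·(0.5 + 1.13052·0.642788) = 440 → T_P = 358.69 ≈ 358.7 N.
Then T_Q = 1.13052 × 358.69 = 405.5 N.

T_P = 358.7 N, T_Q = 405.5 N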